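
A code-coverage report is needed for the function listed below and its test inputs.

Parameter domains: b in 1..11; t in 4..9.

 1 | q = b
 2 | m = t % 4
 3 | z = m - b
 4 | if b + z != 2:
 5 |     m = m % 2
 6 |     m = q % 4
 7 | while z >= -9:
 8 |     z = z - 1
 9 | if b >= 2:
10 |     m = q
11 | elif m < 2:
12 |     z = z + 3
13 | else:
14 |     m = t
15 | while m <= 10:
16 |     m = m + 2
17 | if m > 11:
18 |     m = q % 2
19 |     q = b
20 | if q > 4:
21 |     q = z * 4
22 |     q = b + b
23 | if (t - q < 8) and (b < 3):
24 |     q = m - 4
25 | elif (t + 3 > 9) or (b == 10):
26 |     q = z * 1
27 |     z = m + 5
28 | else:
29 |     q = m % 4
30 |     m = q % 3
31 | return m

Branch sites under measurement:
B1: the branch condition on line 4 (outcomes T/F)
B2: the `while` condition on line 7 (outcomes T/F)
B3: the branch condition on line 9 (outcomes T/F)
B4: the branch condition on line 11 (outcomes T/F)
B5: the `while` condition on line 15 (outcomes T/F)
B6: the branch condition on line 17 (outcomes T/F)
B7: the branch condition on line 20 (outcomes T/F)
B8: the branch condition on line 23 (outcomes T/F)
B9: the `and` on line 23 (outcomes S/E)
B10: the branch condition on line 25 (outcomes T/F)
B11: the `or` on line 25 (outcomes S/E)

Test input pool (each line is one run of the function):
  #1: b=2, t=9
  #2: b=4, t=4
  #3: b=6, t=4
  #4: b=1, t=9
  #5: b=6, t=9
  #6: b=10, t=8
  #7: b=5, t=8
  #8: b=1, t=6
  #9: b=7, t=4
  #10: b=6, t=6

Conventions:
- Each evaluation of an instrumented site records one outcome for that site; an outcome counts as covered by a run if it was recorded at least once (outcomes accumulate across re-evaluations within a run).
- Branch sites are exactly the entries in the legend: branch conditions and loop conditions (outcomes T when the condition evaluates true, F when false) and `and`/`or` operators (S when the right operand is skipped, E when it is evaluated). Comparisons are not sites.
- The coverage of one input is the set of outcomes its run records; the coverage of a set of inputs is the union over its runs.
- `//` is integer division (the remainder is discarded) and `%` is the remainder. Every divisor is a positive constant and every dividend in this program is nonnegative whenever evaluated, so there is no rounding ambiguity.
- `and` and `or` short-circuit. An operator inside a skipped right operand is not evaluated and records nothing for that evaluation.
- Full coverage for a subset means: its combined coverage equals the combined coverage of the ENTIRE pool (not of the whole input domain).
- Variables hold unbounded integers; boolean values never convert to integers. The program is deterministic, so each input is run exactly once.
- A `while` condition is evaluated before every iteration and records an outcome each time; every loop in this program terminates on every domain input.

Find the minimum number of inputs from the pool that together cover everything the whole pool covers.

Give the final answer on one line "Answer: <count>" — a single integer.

run #1 (b=2, t=9) runs B1->T, B2->T, B2->T, B2->T, B2->T, B2->T, B2->T, B2->T, B2->T, B2->T, B2->F, B3->T, B5->T, B5->T, ...; records B1=T, B2=T, B2=F, B3=T, B5=T, B5=F, B6=T, B7=F, B8=T, B9=E
run #2 (b=4, t=4) runs B1->T, B2->T, B2->T, B2->T, B2->T, B2->T, B2->T, B2->F, B3->T, B5->T, B5->T, B5->T, B5->T, B5->F, ...; records B1=T, B2=T, B2=F, B3=T, B5=T, B5=F, B6=T, B7=F, B8=F, B9=E, B10=F, B11=E
run #3 (b=6, t=4) runs B1->T, B2->T, B2->T, B2->T, B2->T, B2->F, B3->T, B5->T, B5->T, B5->T, B5->F, B6->T, B7->T, B9->E, ...; records B1=T, B2=T, B2=F, B3=T, B5=T, B5=F, B6=T, B7=T, B8=F, B9=E, B10=F, B11=E
run #4 (b=1, t=9) runs B1->T, B2->T, B2->T, B2->T, B2->T, B2->T, B2->T, B2->T, B2->T, B2->T, B2->T, B2->F, B3->F, B4->T, ...; records B1=T, B2=T, B2=F, B3=F, B4=T, B5=T, B5=F, B6=F, B7=F, B8=F, B9=S, B10=T, B11=S
run #5 (b=6, t=9) runs B1->T, B2->T, B2->T, B2->T, B2->T, B2->T, B2->F, B3->T, B5->T, B5->T, B5->T, B5->F, B6->T, B7->T, ...; records B1=T, B2=T, B2=F, B3=T, B5=T, B5=F, B6=T, B7=T, B8=F, B9=E, B10=T, B11=S
run #6 (b=10, t=8) runs B1->T, B2->F, B3->T, B5->T, B5->F, B6->T, B7->T, B9->E, B8->F, B11->S, B10->T; records B1=T, B2=F, B3=T, B5=T, B5=F, B6=T, B7=T, B8=F, B9=E, B10=T, B11=S
run #7 (b=5, t=8) runs B1->T, B2->T, B2->T, B2->T, B2->T, B2->T, B2->F, B3->T, B5->T, B5->T, B5->T, B5->F, B6->F, B7->T, ...; records B1=T, B2=T, B2=F, B3=T, B5=T, B5=F, B6=F, B7=T, B8=F, B9=E, B10=T, B11=S
run #8 (b=1, t=6) runs B1->F, B2->T, B2->T, B2->T, B2->T, B2->T, B2->T, B2->T, B2->T, B2->T, B2->T, B2->T, B2->F, B3->F, ...; records B1=F, B2=T, B2=F, B3=F, B4=F, B5=T, B5=F, B6=T, B7=F, B8=T, B9=E
run #9 (b=7, t=4) runs B1->T, B2->T, B2->T, B2->T, B2->F, B3->T, B5->T, B5->T, B5->F, B6->F, B7->T, B9->E, B8->F, B11->E, ...; records B1=T, B2=T, B2=F, B3=T, B5=T, B5=F, B6=F, B7=T, B8=F, B9=E, B10=F, B11=E
run #10 (b=6, t=6) runs B1->F, B2->T, B2->T, B2->T, B2->T, B2->T, B2->T, B2->F, B3->T, B5->T, B5->T, B5->T, B5->F, B6->T, ...; records B1=F, B2=T, B2=F, B3=T, B5=T, B5=F, B6=T, B7=T, B8=F, B9=E, B10=F, B11=E
union over all inputs: B1=T, B1=F, B2=T, B2=F, B3=T, B3=F, B4=T, B4=F, B5=T, B5=F, B6=T, B6=F, B7=T, B7=F, B8=T, B8=F, B9=S, B9=E, B10=T, B10=F, B11=S, B11=E (22 outcomes)
no size-1 subset reaches all 22 outcomes (best union: 13/22)
no size-2 subset reaches all 22 outcomes (best union: 20/22)
inputs {3, 4, 8} (size 3) cover everything; no size-3 subset with a lexicographically smaller index list covers all 22

Answer: 3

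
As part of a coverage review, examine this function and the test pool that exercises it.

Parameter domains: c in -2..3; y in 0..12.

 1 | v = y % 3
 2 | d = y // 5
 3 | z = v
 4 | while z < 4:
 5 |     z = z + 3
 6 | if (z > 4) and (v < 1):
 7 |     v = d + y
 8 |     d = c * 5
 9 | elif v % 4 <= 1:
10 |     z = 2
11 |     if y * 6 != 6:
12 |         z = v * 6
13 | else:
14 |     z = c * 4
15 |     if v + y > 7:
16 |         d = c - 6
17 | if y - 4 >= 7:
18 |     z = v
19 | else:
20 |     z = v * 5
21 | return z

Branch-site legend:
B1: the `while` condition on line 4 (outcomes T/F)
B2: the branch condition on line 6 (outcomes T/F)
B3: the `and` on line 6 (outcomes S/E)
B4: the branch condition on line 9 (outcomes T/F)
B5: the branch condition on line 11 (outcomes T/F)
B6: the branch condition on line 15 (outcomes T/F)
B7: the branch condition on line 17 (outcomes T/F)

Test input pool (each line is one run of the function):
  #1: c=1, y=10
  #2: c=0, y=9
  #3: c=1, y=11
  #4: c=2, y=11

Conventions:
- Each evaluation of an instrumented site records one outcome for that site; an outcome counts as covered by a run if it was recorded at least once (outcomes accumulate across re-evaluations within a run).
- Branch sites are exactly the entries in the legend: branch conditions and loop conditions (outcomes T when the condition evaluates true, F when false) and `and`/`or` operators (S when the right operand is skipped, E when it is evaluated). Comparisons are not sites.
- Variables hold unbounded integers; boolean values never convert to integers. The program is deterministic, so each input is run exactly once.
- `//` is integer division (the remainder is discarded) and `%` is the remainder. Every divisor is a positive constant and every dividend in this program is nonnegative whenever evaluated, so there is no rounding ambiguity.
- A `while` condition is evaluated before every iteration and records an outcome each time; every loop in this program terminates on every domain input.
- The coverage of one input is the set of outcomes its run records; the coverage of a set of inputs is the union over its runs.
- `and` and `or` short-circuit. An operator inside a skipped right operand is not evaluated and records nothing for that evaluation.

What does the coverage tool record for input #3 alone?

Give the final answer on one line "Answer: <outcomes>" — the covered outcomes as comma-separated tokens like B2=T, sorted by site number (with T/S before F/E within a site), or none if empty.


Running input #3 (c=1, y=11), event by event:
  B1->T, B1->F, B3->E, B2->F, B4->F, B6->T, B7->T
distinct outcomes covered: B1=T, B1=F, B2=F, B3=E, B4=F, B6=T, B7=T
Answer: B1=T, B1=F, B2=F, B3=E, B4=F, B6=T, B7=T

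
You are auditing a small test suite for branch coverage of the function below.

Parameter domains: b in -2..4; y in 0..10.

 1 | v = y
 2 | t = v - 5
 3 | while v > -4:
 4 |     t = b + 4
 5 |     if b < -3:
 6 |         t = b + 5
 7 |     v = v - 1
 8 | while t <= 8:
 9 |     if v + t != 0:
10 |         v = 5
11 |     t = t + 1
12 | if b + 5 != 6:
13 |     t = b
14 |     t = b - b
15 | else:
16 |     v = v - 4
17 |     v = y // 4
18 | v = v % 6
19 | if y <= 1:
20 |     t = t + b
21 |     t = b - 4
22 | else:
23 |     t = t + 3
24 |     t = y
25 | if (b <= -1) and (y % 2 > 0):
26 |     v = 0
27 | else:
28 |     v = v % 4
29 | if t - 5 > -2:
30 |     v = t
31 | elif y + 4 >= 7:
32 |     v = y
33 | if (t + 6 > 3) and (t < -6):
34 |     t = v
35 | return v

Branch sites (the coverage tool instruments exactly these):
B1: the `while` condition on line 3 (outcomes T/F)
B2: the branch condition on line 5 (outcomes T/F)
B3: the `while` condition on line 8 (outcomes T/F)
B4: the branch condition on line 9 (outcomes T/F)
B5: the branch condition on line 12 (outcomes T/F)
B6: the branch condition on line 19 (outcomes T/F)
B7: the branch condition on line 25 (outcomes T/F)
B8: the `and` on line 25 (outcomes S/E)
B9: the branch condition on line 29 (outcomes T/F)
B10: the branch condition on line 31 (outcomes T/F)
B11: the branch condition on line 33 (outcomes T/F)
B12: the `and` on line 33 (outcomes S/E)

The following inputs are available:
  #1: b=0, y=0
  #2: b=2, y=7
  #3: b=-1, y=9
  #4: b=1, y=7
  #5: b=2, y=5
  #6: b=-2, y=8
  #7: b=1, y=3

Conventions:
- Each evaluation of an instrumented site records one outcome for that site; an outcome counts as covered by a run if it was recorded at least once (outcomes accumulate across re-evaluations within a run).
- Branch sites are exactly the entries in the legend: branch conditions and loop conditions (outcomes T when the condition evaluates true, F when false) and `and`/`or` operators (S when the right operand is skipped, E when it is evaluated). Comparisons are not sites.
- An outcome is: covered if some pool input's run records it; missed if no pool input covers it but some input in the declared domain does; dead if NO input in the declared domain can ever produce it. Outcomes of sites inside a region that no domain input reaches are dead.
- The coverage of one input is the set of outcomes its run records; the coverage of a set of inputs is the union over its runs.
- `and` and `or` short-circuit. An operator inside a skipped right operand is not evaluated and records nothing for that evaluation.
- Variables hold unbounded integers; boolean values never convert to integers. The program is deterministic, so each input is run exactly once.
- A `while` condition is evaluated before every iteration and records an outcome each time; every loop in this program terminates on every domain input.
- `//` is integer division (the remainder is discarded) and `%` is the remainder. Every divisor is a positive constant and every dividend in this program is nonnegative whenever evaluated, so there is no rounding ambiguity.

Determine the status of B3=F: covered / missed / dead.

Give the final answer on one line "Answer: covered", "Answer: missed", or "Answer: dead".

B3=F is recorded by pool input(s) 1, 2, 3, 4, 5, 6, 7 -> covered

Answer: covered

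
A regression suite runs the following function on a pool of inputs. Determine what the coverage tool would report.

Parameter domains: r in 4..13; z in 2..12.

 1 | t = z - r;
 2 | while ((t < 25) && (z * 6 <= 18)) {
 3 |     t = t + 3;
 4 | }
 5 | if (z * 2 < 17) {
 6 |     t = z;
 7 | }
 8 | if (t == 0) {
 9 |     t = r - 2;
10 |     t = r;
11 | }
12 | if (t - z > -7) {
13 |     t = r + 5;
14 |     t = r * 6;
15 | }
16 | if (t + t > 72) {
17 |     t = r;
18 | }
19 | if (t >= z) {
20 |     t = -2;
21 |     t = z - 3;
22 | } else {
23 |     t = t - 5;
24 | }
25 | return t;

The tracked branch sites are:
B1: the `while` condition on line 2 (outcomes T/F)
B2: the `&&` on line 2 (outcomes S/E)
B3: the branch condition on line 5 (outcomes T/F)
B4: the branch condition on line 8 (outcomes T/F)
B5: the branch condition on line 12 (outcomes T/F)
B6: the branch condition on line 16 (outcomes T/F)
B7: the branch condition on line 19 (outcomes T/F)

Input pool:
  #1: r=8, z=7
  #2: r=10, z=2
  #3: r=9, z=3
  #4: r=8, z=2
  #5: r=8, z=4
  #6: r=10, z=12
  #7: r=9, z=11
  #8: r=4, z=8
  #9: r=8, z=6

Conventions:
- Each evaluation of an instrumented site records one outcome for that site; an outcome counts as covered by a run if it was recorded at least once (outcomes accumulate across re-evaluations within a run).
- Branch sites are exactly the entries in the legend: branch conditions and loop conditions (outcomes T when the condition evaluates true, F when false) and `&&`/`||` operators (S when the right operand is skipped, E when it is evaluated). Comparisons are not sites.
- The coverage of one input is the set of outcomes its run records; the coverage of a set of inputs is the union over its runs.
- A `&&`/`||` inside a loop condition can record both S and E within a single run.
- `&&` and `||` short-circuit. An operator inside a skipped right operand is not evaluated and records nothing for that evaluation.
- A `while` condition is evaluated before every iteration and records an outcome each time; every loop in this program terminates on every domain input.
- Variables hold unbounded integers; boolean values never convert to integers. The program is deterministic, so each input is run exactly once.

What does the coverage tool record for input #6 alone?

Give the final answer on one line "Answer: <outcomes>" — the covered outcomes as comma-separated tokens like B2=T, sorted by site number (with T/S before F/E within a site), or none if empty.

Running input #6 (r=10, z=12), event by event:
  B2->E, B1->F, B3->F, B4->F, B5->F, B6->F, B7->F
deduplicating events, the covered set is: B1=F, B2=E, B3=F, B4=F, B5=F, B6=F, B7=F

Answer: B1=F, B2=E, B3=F, B4=F, B5=F, B6=F, B7=F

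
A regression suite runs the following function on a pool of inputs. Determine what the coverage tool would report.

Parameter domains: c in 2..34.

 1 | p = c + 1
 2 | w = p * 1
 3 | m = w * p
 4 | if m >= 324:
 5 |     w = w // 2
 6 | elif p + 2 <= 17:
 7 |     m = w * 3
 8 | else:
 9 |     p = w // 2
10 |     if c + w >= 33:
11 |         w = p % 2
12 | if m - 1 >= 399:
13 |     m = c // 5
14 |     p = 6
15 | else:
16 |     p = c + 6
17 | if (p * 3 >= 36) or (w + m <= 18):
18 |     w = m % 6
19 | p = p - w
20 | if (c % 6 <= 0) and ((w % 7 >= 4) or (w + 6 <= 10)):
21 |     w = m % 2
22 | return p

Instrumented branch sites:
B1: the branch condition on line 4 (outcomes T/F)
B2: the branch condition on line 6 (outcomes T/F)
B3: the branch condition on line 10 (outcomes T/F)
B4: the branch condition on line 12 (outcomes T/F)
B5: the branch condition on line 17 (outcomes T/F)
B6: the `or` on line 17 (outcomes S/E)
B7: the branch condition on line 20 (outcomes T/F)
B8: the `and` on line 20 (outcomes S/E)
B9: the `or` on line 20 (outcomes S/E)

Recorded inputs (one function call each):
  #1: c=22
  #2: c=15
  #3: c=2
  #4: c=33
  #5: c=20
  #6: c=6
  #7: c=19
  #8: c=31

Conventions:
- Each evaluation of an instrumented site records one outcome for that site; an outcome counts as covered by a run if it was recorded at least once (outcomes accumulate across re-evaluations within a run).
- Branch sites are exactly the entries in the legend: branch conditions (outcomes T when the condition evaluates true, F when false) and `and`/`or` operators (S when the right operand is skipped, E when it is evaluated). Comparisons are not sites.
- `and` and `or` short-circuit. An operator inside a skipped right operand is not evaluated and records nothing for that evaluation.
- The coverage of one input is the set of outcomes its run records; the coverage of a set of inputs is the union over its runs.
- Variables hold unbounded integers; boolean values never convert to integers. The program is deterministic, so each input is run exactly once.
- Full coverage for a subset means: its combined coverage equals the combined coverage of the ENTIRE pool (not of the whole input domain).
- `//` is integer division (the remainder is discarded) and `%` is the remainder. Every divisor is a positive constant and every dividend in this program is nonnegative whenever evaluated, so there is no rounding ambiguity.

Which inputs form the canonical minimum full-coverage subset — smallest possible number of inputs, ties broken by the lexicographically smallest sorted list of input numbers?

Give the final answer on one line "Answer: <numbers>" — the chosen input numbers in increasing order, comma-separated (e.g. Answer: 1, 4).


input #1, c=22: events B1->T, B4->T, B6->E, B5->T, B8->S, B7->F; outcomes B1=T, B4=T, B5=T, B6=E, B7=F, B8=S
input #2, c=15: events B1->F, B2->F, B3->F, B4->F, B6->S, B5->T, B8->S, B7->F; outcomes B1=F, B2=F, B3=F, B4=F, B5=T, B6=S, B7=F, B8=S
input #3, c=2: events B1->F, B2->T, B4->F, B6->E, B5->T, B8->S, B7->F; outcomes B1=F, B2=T, B4=F, B5=T, B6=E, B7=F, B8=S
input #4, c=33: events B1->T, B4->T, B6->E, B5->F, B8->S, B7->F; outcomes B1=T, B4=T, B5=F, B6=E, B7=F, B8=S
input #5, c=20: events B1->T, B4->T, B6->E, B5->T, B8->S, B7->F; outcomes B1=T, B4=T, B5=T, B6=E, B7=F, B8=S
input #6, c=6: events B1->F, B2->T, B4->F, B6->S, B5->T, B8->E, B9->E, B7->T; outcomes B1=F, B2=T, B4=F, B5=T, B6=S, B7=T, B8=E, B9=E
input #7, c=19: events B1->T, B4->T, B6->E, B5->T, B8->S, B7->F; outcomes B1=T, B4=T, B5=T, B6=E, B7=F, B8=S
input #8, c=31: events B1->T, B4->T, B6->E, B5->F, B8->S, B7->F; outcomes B1=T, B4=T, B5=F, B6=E, B7=F, B8=S
union over all inputs: B1=T, B1=F, B2=T, B2=F, B3=F, B4=T, B4=F, B5=T, B5=F, B6=S, B6=E, B7=T, B7=F, B8=S, B8=E, B9=E (16 outcomes)
no size-1 subset reaches all 16 outcomes (best union: 8/16)
no size-2 subset reaches all 16 outcomes (best union: 14/16)
size 3: inputs {2, 4, 6} cover all 16 outcomes, and no lexicographically smaller subset of this size does
Answer: 2, 4, 6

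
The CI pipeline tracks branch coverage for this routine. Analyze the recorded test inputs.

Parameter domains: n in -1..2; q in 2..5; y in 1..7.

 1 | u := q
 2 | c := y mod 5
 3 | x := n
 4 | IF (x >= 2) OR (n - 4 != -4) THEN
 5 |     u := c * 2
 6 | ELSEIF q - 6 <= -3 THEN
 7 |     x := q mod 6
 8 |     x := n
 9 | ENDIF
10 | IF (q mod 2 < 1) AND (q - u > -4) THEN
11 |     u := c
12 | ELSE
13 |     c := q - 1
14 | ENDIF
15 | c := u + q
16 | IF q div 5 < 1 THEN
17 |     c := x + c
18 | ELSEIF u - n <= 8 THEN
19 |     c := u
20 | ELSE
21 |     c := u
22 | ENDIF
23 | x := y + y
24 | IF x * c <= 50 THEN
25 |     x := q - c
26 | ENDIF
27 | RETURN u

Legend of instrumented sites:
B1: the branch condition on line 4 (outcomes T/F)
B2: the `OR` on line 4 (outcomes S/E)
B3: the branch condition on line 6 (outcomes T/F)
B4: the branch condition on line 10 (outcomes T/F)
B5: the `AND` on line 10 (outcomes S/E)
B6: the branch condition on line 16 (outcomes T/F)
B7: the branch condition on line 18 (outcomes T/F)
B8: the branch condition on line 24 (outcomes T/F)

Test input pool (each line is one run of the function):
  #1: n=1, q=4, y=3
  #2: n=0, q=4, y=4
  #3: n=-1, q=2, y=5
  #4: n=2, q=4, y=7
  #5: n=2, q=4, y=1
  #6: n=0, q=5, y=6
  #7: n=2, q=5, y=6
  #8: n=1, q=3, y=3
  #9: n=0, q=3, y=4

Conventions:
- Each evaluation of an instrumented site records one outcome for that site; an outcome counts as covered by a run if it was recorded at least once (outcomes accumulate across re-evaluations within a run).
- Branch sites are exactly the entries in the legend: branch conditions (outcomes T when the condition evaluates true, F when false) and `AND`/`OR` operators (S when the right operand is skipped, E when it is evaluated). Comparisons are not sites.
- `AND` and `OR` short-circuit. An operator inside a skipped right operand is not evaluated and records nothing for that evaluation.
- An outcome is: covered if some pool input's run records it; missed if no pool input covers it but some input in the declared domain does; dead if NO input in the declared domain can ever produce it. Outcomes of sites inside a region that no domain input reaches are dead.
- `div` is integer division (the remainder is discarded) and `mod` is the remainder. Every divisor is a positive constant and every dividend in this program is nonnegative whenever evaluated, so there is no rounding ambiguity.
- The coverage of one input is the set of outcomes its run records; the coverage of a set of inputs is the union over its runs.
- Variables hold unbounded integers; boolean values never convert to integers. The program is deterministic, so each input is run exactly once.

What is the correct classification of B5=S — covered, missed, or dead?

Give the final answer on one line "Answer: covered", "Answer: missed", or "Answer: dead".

B5=S is recorded by pool input(s) 6, 7, 8, 9 -> covered

Answer: covered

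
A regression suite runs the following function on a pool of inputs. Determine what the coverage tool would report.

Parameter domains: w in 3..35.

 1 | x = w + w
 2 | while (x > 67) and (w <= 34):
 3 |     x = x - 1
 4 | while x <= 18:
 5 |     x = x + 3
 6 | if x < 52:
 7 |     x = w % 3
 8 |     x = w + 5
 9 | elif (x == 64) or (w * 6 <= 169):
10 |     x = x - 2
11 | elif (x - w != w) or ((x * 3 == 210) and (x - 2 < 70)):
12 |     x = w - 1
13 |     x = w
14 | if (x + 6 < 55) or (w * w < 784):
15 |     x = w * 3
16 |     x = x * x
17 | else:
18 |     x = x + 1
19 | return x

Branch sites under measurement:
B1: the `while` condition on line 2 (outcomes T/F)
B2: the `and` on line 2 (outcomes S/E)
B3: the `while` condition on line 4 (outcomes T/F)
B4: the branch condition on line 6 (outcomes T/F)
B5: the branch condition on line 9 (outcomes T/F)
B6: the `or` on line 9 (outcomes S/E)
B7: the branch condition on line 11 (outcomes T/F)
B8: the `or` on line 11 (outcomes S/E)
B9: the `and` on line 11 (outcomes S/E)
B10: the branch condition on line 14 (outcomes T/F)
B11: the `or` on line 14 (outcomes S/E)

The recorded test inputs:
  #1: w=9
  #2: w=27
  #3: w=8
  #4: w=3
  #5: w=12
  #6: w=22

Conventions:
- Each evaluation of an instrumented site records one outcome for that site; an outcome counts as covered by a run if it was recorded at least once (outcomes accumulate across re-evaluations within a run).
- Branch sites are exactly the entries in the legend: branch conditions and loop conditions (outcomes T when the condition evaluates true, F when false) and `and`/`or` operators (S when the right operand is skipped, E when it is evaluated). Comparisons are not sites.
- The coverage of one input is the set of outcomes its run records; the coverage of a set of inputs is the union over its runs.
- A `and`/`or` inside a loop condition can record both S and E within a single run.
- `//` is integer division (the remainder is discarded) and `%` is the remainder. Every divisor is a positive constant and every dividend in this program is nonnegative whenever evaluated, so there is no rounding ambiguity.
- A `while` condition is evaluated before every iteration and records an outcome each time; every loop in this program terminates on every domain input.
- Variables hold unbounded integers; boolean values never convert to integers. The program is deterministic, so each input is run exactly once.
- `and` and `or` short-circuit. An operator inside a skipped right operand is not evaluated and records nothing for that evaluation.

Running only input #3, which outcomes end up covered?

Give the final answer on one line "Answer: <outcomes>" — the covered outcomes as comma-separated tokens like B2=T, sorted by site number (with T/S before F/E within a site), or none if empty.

Tracing the run of input #3 (w=8):
  B2->S, B1->F, B3->T, B3->F, B4->T, B11->S, B10->T
distinct outcomes covered: B1=F, B2=S, B3=T, B3=F, B4=T, B10=T, B11=S

Answer: B1=F, B2=S, B3=T, B3=F, B4=T, B10=T, B11=S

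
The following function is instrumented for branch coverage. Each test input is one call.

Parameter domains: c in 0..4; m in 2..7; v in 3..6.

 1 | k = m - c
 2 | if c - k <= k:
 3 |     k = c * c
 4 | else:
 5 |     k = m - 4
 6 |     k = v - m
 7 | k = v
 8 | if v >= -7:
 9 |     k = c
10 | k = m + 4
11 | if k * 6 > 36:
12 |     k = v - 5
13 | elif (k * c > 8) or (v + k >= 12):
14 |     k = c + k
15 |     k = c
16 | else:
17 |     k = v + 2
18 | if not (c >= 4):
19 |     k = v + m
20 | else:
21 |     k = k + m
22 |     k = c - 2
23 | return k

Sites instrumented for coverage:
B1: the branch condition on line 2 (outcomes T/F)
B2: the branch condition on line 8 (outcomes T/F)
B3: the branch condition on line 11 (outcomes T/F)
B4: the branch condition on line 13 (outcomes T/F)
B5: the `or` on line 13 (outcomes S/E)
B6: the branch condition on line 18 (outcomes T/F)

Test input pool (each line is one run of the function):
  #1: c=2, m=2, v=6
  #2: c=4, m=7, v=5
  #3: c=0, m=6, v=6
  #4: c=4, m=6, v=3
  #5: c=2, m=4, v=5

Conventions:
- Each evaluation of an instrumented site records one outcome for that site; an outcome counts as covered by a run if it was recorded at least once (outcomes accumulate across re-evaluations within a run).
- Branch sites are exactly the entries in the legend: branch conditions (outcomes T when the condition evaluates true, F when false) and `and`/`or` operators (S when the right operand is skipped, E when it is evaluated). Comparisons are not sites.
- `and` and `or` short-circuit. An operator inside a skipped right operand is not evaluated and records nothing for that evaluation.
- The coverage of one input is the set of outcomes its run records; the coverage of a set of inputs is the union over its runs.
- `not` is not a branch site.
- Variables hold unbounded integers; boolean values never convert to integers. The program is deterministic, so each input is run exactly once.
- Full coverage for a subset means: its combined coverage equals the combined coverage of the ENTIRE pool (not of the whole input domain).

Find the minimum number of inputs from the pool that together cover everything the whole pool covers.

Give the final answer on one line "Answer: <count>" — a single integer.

test 1 (c=2, m=2, v=6) fires B1->F, B2->T, B3->F, B5->S, B4->T, B6->T; hits B1=F, B2=T, B3=F, B4=T, B5=S, B6=T
test 2 (c=4, m=7, v=5) fires B1->T, B2->T, B3->T, B6->F; hits B1=T, B2=T, B3=T, B6=F
test 3 (c=0, m=6, v=6) fires B1->T, B2->T, B3->T, B6->T; hits B1=T, B2=T, B3=T, B6=T
test 4 (c=4, m=6, v=3) fires B1->T, B2->T, B3->T, B6->F; hits B1=T, B2=T, B3=T, B6=F
test 5 (c=2, m=4, v=5) fires B1->T, B2->T, B3->T, B6->T; hits B1=T, B2=T, B3=T, B6=T
union over all inputs: B1=T, B1=F, B2=T, B3=T, B3=F, B4=T, B5=S, B6=T, B6=F (9 outcomes)
checked all size-1 subsets: none covers 9 outcomes (max 6/9)
at size 2, {1, 2} reaches all 9 outcomes; every lexicographically earlier size-2 subset fails

Answer: 2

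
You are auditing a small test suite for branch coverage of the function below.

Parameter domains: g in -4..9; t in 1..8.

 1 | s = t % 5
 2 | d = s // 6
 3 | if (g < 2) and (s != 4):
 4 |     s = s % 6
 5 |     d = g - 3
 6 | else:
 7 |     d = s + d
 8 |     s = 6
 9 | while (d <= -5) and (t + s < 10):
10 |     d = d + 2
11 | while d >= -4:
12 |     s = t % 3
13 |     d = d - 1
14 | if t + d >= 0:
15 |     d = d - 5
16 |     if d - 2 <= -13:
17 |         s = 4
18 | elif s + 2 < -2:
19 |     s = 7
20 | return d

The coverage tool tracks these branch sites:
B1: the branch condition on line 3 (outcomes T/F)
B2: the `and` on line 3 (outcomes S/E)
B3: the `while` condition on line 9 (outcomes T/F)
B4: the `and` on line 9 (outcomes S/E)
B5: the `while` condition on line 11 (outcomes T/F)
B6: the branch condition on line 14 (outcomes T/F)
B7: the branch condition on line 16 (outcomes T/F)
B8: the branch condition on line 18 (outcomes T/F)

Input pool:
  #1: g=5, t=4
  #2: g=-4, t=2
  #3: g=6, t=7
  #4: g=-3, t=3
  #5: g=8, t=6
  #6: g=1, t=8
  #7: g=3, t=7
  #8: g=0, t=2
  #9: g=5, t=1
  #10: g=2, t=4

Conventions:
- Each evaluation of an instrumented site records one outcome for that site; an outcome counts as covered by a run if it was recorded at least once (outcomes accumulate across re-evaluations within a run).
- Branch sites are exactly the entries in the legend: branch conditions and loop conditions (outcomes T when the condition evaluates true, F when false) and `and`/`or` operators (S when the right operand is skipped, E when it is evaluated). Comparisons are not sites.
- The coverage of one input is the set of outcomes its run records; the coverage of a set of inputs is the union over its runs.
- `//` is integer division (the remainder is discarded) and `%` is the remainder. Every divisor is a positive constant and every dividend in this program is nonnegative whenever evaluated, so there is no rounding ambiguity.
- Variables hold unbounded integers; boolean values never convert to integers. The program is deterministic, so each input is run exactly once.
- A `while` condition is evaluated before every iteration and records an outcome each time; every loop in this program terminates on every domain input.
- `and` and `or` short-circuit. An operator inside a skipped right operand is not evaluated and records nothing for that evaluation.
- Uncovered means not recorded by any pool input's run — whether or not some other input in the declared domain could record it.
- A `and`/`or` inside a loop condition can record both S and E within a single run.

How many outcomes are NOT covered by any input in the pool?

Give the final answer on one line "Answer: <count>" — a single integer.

run #1 (g=5, t=4) runs B2->S, B1->F, B4->S, B3->F, B5->T, B5->T, B5->T, B5->T, B5->T, B5->T, B5->T, B5->T, B5->T, B5->F, ...; records B1=F, B2=S, B3=F, B4=S, B5=T, B5=F, B6=F, B8=F
run #2 (g=-4, t=2) runs B2->E, B1->T, B4->E, B3->T, B4->E, B3->T, B4->S, B3->F, B5->T, B5->T, B5->F, B6->F, B8->F; records B1=T, B2=E, B3=T, B3=F, B4=S, B4=E, B5=T, B5=F, B6=F, B8=F
run #3 (g=6, t=7) runs B2->S, B1->F, B4->S, B3->F, B5->T, B5->T, B5->T, B5->T, B5->T, B5->T, B5->T, B5->F, B6->T, B7->F; records B1=F, B2=S, B3=F, B4=S, B5=T, B5=F, B6=T, B7=F
run #4 (g=-3, t=3) runs B2->E, B1->T, B4->E, B3->T, B4->S, B3->F, B5->T, B5->F, B6->F, B8->F; records B1=T, B2=E, B3=T, B3=F, B4=S, B4=E, B5=T, B5=F, B6=F, B8=F
run #5 (g=8, t=6) runs B2->S, B1->F, B4->S, B3->F, B5->T, B5->T, B5->T, B5->T, B5->T, B5->T, B5->F, B6->T, B7->F; records B1=F, B2=S, B3=F, B4=S, B5=T, B5=F, B6=T, B7=F
run #6 (g=1, t=8) runs B2->E, B1->T, B4->S, B3->F, B5->T, B5->T, B5->T, B5->F, B6->T, B7->F; records B1=T, B2=E, B3=F, B4=S, B5=T, B5=F, B6=T, B7=F
run #7 (g=3, t=7) runs B2->S, B1->F, B4->S, B3->F, B5->T, B5->T, B5->T, B5->T, B5->T, B5->T, B5->T, B5->F, B6->T, B7->F; records B1=F, B2=S, B3=F, B4=S, B5=T, B5=F, B6=T, B7=F
run #8 (g=0, t=2) runs B2->E, B1->T, B4->S, B3->F, B5->T, B5->T, B5->F, B6->F, B8->F; records B1=T, B2=E, B3=F, B4=S, B5=T, B5=F, B6=F, B8=F
run #9 (g=5, t=1) runs B2->S, B1->F, B4->S, B3->F, B5->T, B5->T, B5->T, B5->T, B5->T, B5->T, B5->F, B6->F, B8->F; records B1=F, B2=S, B3=F, B4=S, B5=T, B5=F, B6=F, B8=F
run #10 (g=2, t=4) runs B2->S, B1->F, B4->S, B3->F, B5->T, B5->T, B5->T, B5->T, B5->T, B5->T, B5->T, B5->T, B5->T, B5->F, ...; records B1=F, B2=S, B3=F, B4=S, B5=T, B5=F, B6=F, B8=F
union over the pool: B1=T, B1=F, B2=S, B2=E, B3=T, B3=F, B4=S, B4=E, B5=T, B5=F, B6=T, B6=F, B7=F, B8=F
uncovered (2 of 16): B7=T, B8=T

Answer: 2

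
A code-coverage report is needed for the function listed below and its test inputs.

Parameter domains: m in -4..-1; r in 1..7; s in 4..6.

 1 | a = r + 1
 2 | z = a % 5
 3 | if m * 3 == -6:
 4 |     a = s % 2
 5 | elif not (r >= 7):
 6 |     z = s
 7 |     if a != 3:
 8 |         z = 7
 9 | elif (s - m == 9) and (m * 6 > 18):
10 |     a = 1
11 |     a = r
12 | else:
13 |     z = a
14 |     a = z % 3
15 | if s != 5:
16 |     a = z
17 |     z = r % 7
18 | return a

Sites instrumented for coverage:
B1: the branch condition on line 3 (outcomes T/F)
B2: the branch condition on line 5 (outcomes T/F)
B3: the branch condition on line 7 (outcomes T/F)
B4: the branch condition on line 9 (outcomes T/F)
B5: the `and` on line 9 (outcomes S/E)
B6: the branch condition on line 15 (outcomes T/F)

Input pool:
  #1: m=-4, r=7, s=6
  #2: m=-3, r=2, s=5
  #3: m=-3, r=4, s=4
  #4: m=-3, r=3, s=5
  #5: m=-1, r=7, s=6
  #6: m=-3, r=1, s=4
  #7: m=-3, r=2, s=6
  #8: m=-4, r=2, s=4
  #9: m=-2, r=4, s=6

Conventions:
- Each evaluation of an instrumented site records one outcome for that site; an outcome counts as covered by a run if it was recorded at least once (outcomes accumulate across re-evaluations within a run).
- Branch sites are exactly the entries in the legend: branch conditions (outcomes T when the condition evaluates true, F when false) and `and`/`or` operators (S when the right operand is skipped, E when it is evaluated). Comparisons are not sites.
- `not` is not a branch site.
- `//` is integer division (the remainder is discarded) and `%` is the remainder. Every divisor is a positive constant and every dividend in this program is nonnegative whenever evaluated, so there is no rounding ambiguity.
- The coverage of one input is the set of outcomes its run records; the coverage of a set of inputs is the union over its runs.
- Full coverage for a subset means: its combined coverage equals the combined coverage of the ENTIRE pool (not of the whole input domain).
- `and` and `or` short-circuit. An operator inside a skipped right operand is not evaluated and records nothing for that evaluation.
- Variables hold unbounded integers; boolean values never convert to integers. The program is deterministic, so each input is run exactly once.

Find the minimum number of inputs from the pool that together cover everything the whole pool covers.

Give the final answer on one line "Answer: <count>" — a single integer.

input #1, m=-4, r=7, s=6: events B1->F, B2->F, B5->S, B4->F, B6->T; outcomes B1=F, B2=F, B4=F, B5=S, B6=T
input #2, m=-3, r=2, s=5: events B1->F, B2->T, B3->F, B6->F; outcomes B1=F, B2=T, B3=F, B6=F
input #3, m=-3, r=4, s=4: events B1->F, B2->T, B3->T, B6->T; outcomes B1=F, B2=T, B3=T, B6=T
input #4, m=-3, r=3, s=5: events B1->F, B2->T, B3->T, B6->F; outcomes B1=F, B2=T, B3=T, B6=F
input #5, m=-1, r=7, s=6: events B1->F, B2->F, B5->S, B4->F, B6->T; outcomes B1=F, B2=F, B4=F, B5=S, B6=T
input #6, m=-3, r=1, s=4: events B1->F, B2->T, B3->T, B6->T; outcomes B1=F, B2=T, B3=T, B6=T
input #7, m=-3, r=2, s=6: events B1->F, B2->T, B3->F, B6->T; outcomes B1=F, B2=T, B3=F, B6=T
input #8, m=-4, r=2, s=4: events B1->F, B2->T, B3->F, B6->T; outcomes B1=F, B2=T, B3=F, B6=T
input #9, m=-2, r=4, s=6: events B1->T, B6->T; outcomes B1=T, B6=T
union over all inputs: B1=T, B1=F, B2=T, B2=F, B3=T, B3=F, B4=F, B5=S, B6=T, B6=F (10 outcomes)
checked all size-1 subsets: none covers 10 outcomes (max 5/10)
checked all size-2 subsets: none covers 10 outcomes (max 8/10)
checked all size-3 subsets: none covers 10 outcomes (max 9/10)
inputs {1, 2, 3, 9} (size 4) cover everything; no size-4 subset with a lexicographically smaller index list covers all 10

Answer: 4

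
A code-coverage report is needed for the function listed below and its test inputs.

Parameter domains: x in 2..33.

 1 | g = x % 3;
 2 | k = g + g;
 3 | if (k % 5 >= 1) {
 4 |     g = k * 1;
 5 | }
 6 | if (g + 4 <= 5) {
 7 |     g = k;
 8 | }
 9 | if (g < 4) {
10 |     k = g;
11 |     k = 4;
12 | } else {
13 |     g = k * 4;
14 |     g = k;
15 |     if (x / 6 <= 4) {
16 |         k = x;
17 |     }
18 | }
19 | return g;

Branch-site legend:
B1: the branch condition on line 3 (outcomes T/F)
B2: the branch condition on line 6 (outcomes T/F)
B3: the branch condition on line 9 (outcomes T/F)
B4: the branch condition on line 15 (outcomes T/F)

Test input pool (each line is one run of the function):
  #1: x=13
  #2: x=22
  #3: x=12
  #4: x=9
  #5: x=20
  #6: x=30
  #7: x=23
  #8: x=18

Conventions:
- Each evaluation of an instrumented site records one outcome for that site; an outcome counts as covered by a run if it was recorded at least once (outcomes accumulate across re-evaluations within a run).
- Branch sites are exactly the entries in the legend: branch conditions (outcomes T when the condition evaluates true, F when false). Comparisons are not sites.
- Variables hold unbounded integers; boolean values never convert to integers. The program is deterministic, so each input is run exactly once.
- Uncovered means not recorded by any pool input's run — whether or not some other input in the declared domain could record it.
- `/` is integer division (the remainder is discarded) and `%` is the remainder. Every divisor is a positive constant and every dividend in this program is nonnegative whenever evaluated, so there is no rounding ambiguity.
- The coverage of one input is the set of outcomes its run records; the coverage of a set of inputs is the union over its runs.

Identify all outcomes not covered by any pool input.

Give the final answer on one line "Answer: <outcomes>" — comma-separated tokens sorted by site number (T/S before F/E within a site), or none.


test 1 (x=13) fires B1->T, B2->F, B3->T; hits B1=T, B2=F, B3=T
test 2 (x=22) fires B1->T, B2->F, B3->T; hits B1=T, B2=F, B3=T
test 3 (x=12) fires B1->F, B2->T, B3->T; hits B1=F, B2=T, B3=T
test 4 (x=9) fires B1->F, B2->T, B3->T; hits B1=F, B2=T, B3=T
test 5 (x=20) fires B1->T, B2->F, B3->F, B4->T; hits B1=T, B2=F, B3=F, B4=T
test 6 (x=30) fires B1->F, B2->T, B3->T; hits B1=F, B2=T, B3=T
test 7 (x=23) fires B1->T, B2->F, B3->F, B4->T; hits B1=T, B2=F, B3=F, B4=T
test 8 (x=18) fires B1->F, B2->T, B3->T; hits B1=F, B2=T, B3=T
union over the pool: B1=T, B1=F, B2=T, B2=F, B3=T, B3=F, B4=T
uncovered (1 of 8): B4=F
Answer: B4=F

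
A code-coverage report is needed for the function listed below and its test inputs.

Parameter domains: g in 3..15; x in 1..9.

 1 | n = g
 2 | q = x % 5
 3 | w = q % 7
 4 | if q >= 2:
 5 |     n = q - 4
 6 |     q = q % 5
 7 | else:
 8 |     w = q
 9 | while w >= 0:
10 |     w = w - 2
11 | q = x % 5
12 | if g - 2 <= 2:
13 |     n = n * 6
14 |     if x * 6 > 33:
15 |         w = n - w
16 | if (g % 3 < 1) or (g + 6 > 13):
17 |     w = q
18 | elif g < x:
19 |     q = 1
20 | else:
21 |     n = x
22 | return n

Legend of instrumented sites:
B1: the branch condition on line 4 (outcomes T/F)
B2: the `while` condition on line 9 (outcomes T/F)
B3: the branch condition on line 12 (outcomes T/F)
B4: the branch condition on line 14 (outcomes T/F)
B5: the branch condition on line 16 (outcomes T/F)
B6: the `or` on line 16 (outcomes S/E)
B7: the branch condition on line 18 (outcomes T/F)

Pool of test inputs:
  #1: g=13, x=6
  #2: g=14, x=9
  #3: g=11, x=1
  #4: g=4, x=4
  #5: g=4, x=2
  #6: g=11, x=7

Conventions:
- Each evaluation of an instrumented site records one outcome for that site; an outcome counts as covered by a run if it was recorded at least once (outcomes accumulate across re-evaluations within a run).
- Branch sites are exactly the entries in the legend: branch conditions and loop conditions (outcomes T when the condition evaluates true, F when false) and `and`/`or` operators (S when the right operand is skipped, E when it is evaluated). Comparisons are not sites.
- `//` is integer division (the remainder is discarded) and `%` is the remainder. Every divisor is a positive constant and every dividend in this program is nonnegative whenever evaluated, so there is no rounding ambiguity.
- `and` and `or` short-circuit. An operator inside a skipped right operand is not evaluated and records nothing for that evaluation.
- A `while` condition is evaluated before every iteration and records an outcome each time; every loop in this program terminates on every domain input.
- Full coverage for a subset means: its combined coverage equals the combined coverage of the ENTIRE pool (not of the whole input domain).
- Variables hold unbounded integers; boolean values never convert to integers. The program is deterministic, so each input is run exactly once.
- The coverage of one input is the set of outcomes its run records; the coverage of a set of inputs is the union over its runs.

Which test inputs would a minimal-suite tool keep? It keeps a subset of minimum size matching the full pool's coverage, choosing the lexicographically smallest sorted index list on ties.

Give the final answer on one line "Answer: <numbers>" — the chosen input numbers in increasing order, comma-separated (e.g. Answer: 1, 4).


test 1 (g=13, x=6) fires B1->F, B2->T, B2->F, B3->F, B6->E, B5->T; hits B1=F, B2=T, B2=F, B3=F, B5=T, B6=E
test 2 (g=14, x=9) fires B1->T, B2->T, B2->T, B2->T, B2->F, B3->F, B6->E, B5->T; hits B1=T, B2=T, B2=F, B3=F, B5=T, B6=E
test 3 (g=11, x=1) fires B1->F, B2->T, B2->F, B3->F, B6->E, B5->T; hits B1=F, B2=T, B2=F, B3=F, B5=T, B6=E
test 4 (g=4, x=4) fires B1->T, B2->T, B2->T, B2->T, B2->F, B3->T, B4->F, B6->E, B5->F, B7->F; hits B1=T, B2=T, B2=F, B3=T, B4=F, B5=F, B6=E, B7=F
test 5 (g=4, x=2) fires B1->T, B2->T, B2->T, B2->F, B3->T, B4->F, B6->E, B5->F, B7->F; hits B1=T, B2=T, B2=F, B3=T, B4=F, B5=F, B6=E, B7=F
test 6 (g=11, x=7) fires B1->T, B2->T, B2->T, B2->F, B3->F, B6->E, B5->T; hits B1=T, B2=T, B2=F, B3=F, B5=T, B6=E
together the pool reaches 11 outcomes: B1=T, B1=F, B2=T, B2=F, B3=T, B3=F, B4=F, B5=T, B5=F, B6=E, B7=F
size 1 is not enough: best union over all size-1 subsets is 8/11
inputs {1, 4} (size 2) cover everything; no size-2 subset with a lexicographically smaller index list covers all 11
Answer: 1, 4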